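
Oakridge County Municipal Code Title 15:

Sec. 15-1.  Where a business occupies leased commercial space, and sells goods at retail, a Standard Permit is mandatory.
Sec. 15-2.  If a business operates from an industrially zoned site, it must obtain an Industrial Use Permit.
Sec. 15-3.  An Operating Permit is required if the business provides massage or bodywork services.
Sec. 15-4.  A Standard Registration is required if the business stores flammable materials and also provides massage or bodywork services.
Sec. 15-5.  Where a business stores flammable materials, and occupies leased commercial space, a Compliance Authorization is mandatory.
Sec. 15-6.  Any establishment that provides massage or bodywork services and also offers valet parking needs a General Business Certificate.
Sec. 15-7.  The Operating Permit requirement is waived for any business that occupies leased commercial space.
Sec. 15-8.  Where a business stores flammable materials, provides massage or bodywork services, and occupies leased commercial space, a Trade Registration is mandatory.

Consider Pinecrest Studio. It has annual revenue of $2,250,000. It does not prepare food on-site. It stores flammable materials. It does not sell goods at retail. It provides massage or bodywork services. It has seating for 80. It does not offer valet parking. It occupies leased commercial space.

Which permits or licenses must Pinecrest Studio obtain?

Sec. 15-1. occupies leased commercial space; does not sell goods at retail → Standard Permit not required.
Sec. 15-2. occupies leased commercial space (not: operates from an industrially zoned site) → Industrial Use Permit not required.
Sec. 15-3. provides massage or bodywork services → Operating Permit required.
Sec. 15-4. stores flammable materials; provides massage or bodywork services → Standard Registration required.
Sec. 15-5. stores flammable materials; occupies leased commercial space → Compliance Authorization required.
Sec. 15-6. provides massage or bodywork services; does not offer valet parking → General Business Certificate not required.
Sec. 15-7. occupies leased commercial space → exempt from Operating Permit.
Sec. 15-8. stores flammable materials; provides massage or bodywork services; occupies leased commercial space → Trade Registration required.

Compliance Authorization, Standard Registration, Trade Registration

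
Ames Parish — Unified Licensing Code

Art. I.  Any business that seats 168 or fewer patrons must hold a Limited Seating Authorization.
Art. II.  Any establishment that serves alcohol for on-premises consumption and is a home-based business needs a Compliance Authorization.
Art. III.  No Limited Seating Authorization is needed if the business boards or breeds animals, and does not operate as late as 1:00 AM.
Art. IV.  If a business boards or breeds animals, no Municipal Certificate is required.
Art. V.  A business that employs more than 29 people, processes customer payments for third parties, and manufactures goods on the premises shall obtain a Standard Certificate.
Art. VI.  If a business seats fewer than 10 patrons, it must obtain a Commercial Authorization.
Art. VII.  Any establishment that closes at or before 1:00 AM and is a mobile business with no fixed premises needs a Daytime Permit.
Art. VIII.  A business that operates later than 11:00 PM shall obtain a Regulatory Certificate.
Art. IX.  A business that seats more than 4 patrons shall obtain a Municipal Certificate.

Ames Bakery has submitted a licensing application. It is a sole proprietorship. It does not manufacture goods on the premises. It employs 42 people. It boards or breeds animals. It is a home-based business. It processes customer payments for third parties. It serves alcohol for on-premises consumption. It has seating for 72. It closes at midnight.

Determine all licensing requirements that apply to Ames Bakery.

Compliance Authorization, Regulatory Certificate

Art. I. seating 72 ≤ 168 → Limited Seating Authorization required.
Art. II. serves alcohol for on-premises consumption; is a home-based business → Compliance Authorization required.
Art. III. boards or breeds animals; closes midnight, at/before 1:00 AM → exempt from Limited Seating Authorization.
Art. IV. boards or breeds animals → exempt from Municipal Certificate.
Art. V. employees 42 > 29; processes customer payments for third parties; does not manufacture goods on the premises → Standard Certificate not required.
Art. VI. seating 72 ≥ 10 → Commercial Authorization not required.
Art. VII. closes midnight, at/before 1:00 AM; is a home-based business (not: is a mobile business with no fixed premises) → Daytime Permit not required.
Art. VIII. closes midnight, after 11:00 PM → Regulatory Certificate required.
Art. IX. seating 72 > 4 → Municipal Certificate required.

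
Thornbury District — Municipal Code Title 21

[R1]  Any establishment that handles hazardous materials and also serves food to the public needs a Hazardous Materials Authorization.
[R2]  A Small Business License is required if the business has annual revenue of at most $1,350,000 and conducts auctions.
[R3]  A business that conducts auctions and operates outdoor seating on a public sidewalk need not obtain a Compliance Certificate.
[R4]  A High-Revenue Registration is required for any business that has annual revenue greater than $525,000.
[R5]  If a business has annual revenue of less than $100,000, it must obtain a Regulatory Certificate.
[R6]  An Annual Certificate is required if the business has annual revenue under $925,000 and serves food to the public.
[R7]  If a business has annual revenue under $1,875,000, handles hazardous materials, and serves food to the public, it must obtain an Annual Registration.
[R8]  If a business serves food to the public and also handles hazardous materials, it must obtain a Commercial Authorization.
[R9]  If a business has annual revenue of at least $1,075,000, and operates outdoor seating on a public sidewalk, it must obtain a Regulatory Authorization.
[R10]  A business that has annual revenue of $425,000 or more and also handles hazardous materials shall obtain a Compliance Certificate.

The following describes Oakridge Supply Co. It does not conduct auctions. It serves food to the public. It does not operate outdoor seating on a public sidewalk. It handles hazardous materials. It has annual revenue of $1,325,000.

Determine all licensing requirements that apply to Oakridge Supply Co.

Annual Registration, Commercial Authorization, Compliance Certificate, Hazardous Materials Authorization, High-Revenue Registration

[R1] handles hazardous materials; serves food to the public → Hazardous Materials Authorization required.
[R2] revenue $1,325,000 ≤ $1,350,000; does not conduct auctions → Small Business License not required.
[R3] does not conduct auctions; does not operate outdoor seating on a public sidewalk → Compliance Certificate exemption does not apply.
[R4] revenue $1,325,000 > $525,000 → High-Revenue Registration required.
[R5] revenue $1,325,000 ≥ $100,000 → Regulatory Certificate not required.
[R6] revenue $1,325,000 ≥ $925,000; serves food to the public → Annual Certificate not required.
[R7] revenue $1,325,000 < $1,875,000; handles hazardous materials; serves food to the public → Annual Registration required.
[R8] serves food to the public; handles hazardous materials → Commercial Authorization required.
[R9] revenue $1,325,000 ≥ $1,075,000; does not operate outdoor seating on a public sidewalk → Regulatory Authorization not required.
[R10] revenue $1,325,000 ≥ $425,000; handles hazardous materials → Compliance Certificate required.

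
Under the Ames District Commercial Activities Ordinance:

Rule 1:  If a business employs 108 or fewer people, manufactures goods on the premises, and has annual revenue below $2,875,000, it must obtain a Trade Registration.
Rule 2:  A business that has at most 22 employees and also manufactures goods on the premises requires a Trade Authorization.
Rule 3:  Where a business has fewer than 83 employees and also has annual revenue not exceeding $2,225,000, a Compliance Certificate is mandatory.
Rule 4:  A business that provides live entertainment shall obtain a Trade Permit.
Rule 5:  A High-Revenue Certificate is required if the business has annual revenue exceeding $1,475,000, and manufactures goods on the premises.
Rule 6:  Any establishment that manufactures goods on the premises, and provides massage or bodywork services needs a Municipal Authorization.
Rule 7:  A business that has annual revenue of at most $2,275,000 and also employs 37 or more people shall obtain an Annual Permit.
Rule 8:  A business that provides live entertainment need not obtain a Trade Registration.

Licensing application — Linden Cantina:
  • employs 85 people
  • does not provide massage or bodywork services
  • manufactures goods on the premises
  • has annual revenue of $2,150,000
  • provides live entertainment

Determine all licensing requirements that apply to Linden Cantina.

Rule 1: employees 85 ≤ 108; manufactures goods on the premises; revenue $2,150,000 < $2,875,000 → Trade Registration required.
Rule 2: employees 85 > 22; manufactures goods on the premises → Trade Authorization not required.
Rule 3: employees 85 ≥ 83; revenue $2,150,000 ≤ $2,225,000 → Compliance Certificate not required.
Rule 4: provides live entertainment → Trade Permit required.
Rule 5: revenue $2,150,000 > $1,475,000; manufactures goods on the premises → High-Revenue Certificate required.
Rule 6: manufactures goods on the premises; does not provide massage or bodywork services → Municipal Authorization not required.
Rule 7: revenue $2,150,000 ≤ $2,275,000; employees 85 ≥ 37 → Annual Permit required.
Rule 8: provides live entertainment → exempt from Trade Registration.

Annual Permit, High-Revenue Certificate, Trade Permit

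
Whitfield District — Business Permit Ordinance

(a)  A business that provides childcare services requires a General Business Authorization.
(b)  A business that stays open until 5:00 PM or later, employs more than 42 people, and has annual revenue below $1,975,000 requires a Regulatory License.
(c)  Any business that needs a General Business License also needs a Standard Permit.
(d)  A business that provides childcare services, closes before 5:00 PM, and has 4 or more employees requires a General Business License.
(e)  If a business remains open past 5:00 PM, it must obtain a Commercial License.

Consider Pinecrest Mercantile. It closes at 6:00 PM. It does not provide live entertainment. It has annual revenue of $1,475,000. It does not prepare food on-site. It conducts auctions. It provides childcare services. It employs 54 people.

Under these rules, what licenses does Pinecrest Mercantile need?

(a) provides childcare services → General Business Authorization required.
(b) closes 6:00 PM, after 5:00 PM; employees 54 > 42; revenue $1,475,000 < $1,975,000 → Regulatory License required.
(c) General Business License is not required → no effect.
(d) provides childcare services; closes 6:00 PM, after 5:00 PM; employees 54 ≥ 4 → General Business License not required.
(e) closes 6:00 PM, after 5:00 PM → Commercial License required.

Commercial License, General Business Authorization, Regulatory License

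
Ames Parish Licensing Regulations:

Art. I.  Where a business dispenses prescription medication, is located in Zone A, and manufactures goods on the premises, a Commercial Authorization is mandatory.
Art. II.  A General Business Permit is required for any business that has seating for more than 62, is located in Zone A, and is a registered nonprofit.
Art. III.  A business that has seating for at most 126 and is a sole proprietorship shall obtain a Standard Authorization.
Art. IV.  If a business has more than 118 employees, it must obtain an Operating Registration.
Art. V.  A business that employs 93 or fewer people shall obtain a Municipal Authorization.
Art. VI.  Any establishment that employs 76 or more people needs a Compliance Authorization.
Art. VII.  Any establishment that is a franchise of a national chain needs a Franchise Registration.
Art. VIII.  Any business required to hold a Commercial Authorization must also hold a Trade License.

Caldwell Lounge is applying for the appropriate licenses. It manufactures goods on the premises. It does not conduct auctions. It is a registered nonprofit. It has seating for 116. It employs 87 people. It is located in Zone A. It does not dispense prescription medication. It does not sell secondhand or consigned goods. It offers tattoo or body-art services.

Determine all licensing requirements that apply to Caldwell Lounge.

Art. I. does not dispense prescription medication; is located in Zone A; manufactures goods on the premises → Commercial Authorization not required.
Art. II. seating 116 > 62; is located in Zone A; is a registered nonprofit → General Business Permit required.
Art. III. seating 116 ≤ 126; is a registered nonprofit (not: is a sole proprietorship) → Standard Authorization not required.
Art. IV. employees 87 ≤ 118 → Operating Registration not required.
Art. V. employees 87 ≤ 93 → Municipal Authorization required.
Art. VI. employees 87 ≥ 76 → Compliance Authorization required.
Art. VII. is a registered nonprofit (not: is a franchise of a national chain) → Franchise Registration not required.
Art. VIII. Commercial Authorization is not required → no effect.

Compliance Authorization, General Business Permit, Municipal Authorization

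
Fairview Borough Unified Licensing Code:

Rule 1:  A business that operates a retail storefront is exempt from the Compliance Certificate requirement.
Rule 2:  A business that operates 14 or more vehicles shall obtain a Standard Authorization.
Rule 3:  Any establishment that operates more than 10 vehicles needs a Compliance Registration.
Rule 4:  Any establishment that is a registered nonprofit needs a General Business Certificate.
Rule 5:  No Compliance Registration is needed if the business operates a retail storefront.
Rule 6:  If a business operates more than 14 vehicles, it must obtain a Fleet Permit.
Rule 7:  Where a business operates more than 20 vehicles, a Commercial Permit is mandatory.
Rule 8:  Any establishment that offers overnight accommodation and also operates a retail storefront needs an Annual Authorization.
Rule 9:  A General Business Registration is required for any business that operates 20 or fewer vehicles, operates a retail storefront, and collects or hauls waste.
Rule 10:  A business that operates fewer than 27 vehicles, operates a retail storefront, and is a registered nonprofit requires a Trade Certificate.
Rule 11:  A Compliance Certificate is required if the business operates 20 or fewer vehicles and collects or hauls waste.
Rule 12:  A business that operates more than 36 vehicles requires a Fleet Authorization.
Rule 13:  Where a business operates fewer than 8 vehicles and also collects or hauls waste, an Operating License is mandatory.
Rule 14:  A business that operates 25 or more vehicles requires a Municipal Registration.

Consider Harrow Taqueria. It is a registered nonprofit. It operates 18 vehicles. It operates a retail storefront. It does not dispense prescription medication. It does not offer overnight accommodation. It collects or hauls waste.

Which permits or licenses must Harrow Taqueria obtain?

Fleet Permit, General Business Certificate, General Business Registration, Standard Authorization, Trade Certificate

Rule 1: operates a retail storefront → exempt from Compliance Certificate.
Rule 2: vehicles 18 ≥ 14 → Standard Authorization required.
Rule 3: vehicles 18 > 10 → Compliance Registration required.
Rule 4: is a registered nonprofit → General Business Certificate required.
Rule 5: operates a retail storefront → exempt from Compliance Registration.
Rule 6: vehicles 18 > 14 → Fleet Permit required.
Rule 7: vehicles 18 ≤ 20 → Commercial Permit not required.
Rule 8: does not offer overnight accommodation; operates a retail storefront → Annual Authorization not required.
Rule 9: vehicles 18 ≤ 20; operates a retail storefront; collects or hauls waste → General Business Registration required.
Rule 10: vehicles 18 < 27; operates a retail storefront; is a registered nonprofit → Trade Certificate required.
Rule 11: vehicles 18 ≤ 20; collects or hauls waste → Compliance Certificate required.
Rule 12: vehicles 18 ≤ 36 → Fleet Authorization not required.
Rule 13: vehicles 18 ≥ 8; collects or hauls waste → Operating License not required.
Rule 14: vehicles 18 < 25 → Municipal Registration not required.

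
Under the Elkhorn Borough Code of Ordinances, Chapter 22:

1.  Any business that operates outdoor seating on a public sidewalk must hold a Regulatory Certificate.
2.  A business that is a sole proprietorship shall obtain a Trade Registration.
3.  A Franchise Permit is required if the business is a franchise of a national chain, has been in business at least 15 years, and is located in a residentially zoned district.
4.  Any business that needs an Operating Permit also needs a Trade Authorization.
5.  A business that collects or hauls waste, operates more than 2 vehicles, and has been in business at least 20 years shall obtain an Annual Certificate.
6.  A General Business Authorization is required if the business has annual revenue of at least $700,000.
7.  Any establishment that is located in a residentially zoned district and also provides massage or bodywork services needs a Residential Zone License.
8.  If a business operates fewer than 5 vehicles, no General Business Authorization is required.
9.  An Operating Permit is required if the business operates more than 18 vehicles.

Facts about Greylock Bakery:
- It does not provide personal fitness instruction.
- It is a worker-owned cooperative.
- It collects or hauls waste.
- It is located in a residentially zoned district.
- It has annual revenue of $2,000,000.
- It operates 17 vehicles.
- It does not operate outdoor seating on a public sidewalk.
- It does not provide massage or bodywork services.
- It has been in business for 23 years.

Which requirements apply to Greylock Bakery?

Annual Certificate, General Business Authorization

1. does not operate outdoor seating on a public sidewalk → Regulatory Certificate not required.
2. is a worker-owned cooperative (not: is a sole proprietorship) → Trade Registration not required.
3. is a worker-owned cooperative (not: is a franchise of a national chain); years in business 23 ≥ 15; is located in a residentially zoned district → Franchise Permit not required.
4. Operating Permit is not required → no effect.
5. collects or hauls waste; vehicles 17 > 2; years in business 23 ≥ 20 → Annual Certificate required.
6. revenue $2,000,000 ≥ $700,000 → General Business Authorization required.
7. is located in a residentially zoned district; does not provide massage or bodywork services → Residential Zone License not required.
8. vehicles 17 ≥ 5 → General Business Authorization exemption does not apply.
9. vehicles 17 ≤ 18 → Operating Permit not required.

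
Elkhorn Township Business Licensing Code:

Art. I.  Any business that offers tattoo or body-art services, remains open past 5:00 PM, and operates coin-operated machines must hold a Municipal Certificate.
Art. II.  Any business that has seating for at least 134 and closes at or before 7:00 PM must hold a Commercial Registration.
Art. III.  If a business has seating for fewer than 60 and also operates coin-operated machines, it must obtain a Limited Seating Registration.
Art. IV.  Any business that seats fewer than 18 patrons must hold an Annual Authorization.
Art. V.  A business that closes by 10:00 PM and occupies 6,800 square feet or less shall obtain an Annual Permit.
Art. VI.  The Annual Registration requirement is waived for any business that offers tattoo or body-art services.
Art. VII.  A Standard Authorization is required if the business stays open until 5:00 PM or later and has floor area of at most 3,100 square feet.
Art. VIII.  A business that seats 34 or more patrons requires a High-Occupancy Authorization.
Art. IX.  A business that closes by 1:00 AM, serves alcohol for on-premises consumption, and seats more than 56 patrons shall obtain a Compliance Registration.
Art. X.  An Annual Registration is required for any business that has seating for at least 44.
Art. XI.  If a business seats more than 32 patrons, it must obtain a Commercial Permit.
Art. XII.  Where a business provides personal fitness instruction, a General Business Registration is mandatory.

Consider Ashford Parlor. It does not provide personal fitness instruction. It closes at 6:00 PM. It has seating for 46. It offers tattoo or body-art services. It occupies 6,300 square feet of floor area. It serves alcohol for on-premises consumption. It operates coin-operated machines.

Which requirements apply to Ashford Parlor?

Art. I. offers tattoo or body-art services; closes 6:00 PM, after 5:00 PM; operates coin-operated machines → Municipal Certificate required.
Art. II. seating 46 < 134; closes 6:00 PM, at/before 7:00 PM → Commercial Registration not required.
Art. III. seating 46 < 60; operates coin-operated machines → Limited Seating Registration required.
Art. IV. seating 46 ≥ 18 → Annual Authorization not required.
Art. V. closes 6:00 PM, at/before 10:00 PM; floor area 6,300 square feet ≤ 6,800 square feet → Annual Permit required.
Art. VI. offers tattoo or body-art services → exempt from Annual Registration.
Art. VII. closes 6:00 PM, after 5:00 PM; floor area 6,300 square feet > 3,100 square feet → Standard Authorization not required.
Art. VIII. seating 46 ≥ 34 → High-Occupancy Authorization required.
Art. IX. closes 6:00 PM, at/before 1:00 AM; serves alcohol for on-premises consumption; seating 46 ≤ 56 → Compliance Registration not required.
Art. X. seating 46 ≥ 44 → Annual Registration required.
Art. XI. seating 46 > 32 → Commercial Permit required.
Art. XII. does not provide personal fitness instruction → General Business Registration not required.

Annual Permit, Commercial Permit, High-Occupancy Authorization, Limited Seating Registration, Municipal Certificate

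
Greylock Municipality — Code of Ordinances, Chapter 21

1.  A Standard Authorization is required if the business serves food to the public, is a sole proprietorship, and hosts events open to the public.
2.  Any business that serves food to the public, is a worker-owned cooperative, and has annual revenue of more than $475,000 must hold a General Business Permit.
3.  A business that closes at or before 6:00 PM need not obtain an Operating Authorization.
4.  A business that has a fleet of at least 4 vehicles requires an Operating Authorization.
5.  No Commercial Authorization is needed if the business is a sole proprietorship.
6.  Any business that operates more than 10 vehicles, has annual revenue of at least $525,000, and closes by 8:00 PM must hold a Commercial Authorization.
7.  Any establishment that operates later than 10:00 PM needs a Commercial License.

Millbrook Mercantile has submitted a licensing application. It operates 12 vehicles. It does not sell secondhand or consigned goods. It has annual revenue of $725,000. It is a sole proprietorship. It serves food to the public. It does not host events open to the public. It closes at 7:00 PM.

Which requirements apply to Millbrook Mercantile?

Operating Authorization

1. serves food to the public; is a sole proprietorship; does not host events open to the public → Standard Authorization not required.
2. serves food to the public; is a sole proprietorship (not: is a worker-owned cooperative); revenue $725,000 > $475,000 → General Business Permit not required.
3. closes 7:00 PM, after 6:00 PM → Operating Authorization exemption does not apply.
4. vehicles 12 ≥ 4 → Operating Authorization required.
5. is a sole proprietorship → exempt from Commercial Authorization.
6. vehicles 12 > 10; revenue $725,000 ≥ $525,000; closes 7:00 PM, at/before 8:00 PM → Commercial Authorization required.
7. closes 7:00 PM, at/before 10:00 PM → Commercial License not required.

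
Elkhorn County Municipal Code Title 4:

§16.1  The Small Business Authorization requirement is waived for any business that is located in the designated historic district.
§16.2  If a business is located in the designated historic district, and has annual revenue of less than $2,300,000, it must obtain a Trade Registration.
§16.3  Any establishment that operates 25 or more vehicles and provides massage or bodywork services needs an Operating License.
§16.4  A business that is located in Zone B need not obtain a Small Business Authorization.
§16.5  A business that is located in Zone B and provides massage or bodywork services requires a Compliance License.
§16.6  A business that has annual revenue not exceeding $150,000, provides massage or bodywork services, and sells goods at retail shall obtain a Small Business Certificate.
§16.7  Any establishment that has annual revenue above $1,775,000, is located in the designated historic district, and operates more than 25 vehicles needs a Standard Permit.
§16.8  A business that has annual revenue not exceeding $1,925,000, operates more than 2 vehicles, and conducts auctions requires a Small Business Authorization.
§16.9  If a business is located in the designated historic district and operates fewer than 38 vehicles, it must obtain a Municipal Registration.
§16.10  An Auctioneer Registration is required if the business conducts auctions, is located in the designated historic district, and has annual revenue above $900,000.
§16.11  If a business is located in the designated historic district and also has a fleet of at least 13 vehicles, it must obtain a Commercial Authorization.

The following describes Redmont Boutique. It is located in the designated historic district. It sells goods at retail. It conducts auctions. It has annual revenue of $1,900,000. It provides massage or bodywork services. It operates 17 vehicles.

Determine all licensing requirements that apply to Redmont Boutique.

§16.1 is located in the designated historic district → exempt from Small Business Authorization.
§16.2 is located in the designated historic district; revenue $1,900,000 < $2,300,000 → Trade Registration required.
§16.3 vehicles 17 < 25; provides massage or bodywork services → Operating License not required.
§16.4 is located in the designated historic district (not: is located in Zone B) → Small Business Authorization exemption does not apply.
§16.5 is located in the designated historic district (not: is located in Zone B); provides massage or bodywork services → Compliance License not required.
§16.6 revenue $1,900,000 > $150,000; provides massage or bodywork services; sells goods at retail → Small Business Certificate not required.
§16.7 revenue $1,900,000 > $1,775,000; is located in the designated historic district; vehicles 17 ≤ 25 → Standard Permit not required.
§16.8 revenue $1,900,000 ≤ $1,925,000; vehicles 17 > 2; conducts auctions → Small Business Authorization required.
§16.9 is located in the designated historic district; vehicles 17 < 38 → Municipal Registration required.
§16.10 conducts auctions; is located in the designated historic district; revenue $1,900,000 > $900,000 → Auctioneer Registration required.
§16.11 is located in the designated historic district; vehicles 17 ≥ 13 → Commercial Authorization required.

Auctioneer Registration, Commercial Authorization, Municipal Registration, Trade Registration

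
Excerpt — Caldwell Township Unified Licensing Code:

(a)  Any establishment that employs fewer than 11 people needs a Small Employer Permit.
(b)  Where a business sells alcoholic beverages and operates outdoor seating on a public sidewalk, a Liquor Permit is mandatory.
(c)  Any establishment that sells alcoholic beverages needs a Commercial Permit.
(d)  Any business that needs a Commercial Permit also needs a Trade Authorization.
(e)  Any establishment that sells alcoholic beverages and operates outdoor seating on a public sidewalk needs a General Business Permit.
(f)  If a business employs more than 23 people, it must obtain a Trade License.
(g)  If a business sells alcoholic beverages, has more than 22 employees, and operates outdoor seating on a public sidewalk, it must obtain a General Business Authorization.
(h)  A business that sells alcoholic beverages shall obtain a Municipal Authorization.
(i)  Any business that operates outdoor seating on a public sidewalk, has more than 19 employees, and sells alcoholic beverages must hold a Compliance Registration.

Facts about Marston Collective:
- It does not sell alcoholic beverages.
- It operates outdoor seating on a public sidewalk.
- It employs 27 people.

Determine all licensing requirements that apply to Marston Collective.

Trade License

(a) employees 27 ≥ 11 → Small Employer Permit not required.
(b) does not sell alcoholic beverages; operates outdoor seating on a public sidewalk → Liquor Permit not required.
(c) does not sell alcoholic beverages → Commercial Permit not required.
(d) Commercial Permit is not required → no effect.
(e) does not sell alcoholic beverages; operates outdoor seating on a public sidewalk → General Business Permit not required.
(f) employees 27 > 23 → Trade License required.
(g) does not sell alcoholic beverages; employees 27 > 22; operates outdoor seating on a public sidewalk → General Business Authorization not required.
(h) does not sell alcoholic beverages → Municipal Authorization not required.
(i) operates outdoor seating on a public sidewalk; employees 27 > 19; does not sell alcoholic beverages → Compliance Registration not required.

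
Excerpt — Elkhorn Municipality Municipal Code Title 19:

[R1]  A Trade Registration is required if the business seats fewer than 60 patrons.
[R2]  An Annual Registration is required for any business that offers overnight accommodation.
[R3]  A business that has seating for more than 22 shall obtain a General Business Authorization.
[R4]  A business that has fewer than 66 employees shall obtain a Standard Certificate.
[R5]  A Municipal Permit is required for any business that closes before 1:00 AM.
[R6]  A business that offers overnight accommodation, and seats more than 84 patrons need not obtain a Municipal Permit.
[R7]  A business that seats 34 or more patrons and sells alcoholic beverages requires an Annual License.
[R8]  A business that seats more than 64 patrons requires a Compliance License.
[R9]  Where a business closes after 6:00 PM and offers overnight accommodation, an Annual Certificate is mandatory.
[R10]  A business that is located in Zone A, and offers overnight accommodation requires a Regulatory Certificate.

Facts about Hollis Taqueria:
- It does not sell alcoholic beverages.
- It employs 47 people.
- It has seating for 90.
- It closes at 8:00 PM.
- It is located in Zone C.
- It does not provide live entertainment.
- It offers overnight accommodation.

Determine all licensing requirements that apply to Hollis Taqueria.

[R1] seating 90 ≥ 60 → Trade Registration not required.
[R2] offers overnight accommodation → Annual Registration required.
[R3] seating 90 > 22 → General Business Authorization required.
[R4] employees 47 < 66 → Standard Certificate required.
[R5] closes 8:00 PM, at/before 1:00 AM → Municipal Permit required.
[R6] offers overnight accommodation; seating 90 > 84 → exempt from Municipal Permit.
[R7] seating 90 ≥ 34; does not sell alcoholic beverages → Annual License not required.
[R8] seating 90 > 64 → Compliance License required.
[R9] closes 8:00 PM, after 6:00 PM; offers overnight accommodation → Annual Certificate required.
[R10] is located in Zone C (not: is located in Zone A); offers overnight accommodation → Regulatory Certificate not required.

Annual Certificate, Annual Registration, Compliance License, General Business Authorization, Standard Certificate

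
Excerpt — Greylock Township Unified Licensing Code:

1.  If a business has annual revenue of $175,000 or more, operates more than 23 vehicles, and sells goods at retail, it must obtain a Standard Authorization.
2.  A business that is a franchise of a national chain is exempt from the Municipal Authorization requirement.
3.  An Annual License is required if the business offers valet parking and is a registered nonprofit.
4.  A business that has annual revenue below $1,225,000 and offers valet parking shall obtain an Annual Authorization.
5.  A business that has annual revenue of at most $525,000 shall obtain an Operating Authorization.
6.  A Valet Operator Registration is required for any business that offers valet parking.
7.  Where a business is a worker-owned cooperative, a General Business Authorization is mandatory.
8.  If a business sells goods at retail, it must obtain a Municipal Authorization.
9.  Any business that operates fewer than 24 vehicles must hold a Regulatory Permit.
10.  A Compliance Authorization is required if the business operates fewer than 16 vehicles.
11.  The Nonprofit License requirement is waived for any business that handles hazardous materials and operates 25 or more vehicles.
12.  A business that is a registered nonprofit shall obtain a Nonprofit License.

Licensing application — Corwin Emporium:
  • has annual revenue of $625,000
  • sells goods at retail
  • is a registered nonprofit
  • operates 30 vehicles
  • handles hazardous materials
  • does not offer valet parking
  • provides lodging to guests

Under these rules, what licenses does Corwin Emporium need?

Municipal Authorization, Standard Authorization

1. revenue $625,000 ≥ $175,000; vehicles 30 > 23; sells goods at retail → Standard Authorization required.
2. is a registered nonprofit (not: is a franchise of a national chain) → Municipal Authorization exemption does not apply.
3. does not offer valet parking; is a registered nonprofit → Annual License not required.
4. revenue $625,000 < $1,225,000; does not offer valet parking → Annual Authorization not required.
5. revenue $625,000 > $525,000 → Operating Authorization not required.
6. does not offer valet parking → Valet Operator Registration not required.
7. is a registered nonprofit (not: is a worker-owned cooperative) → General Business Authorization not required.
8. sells goods at retail → Municipal Authorization required.
9. vehicles 30 ≥ 24 → Regulatory Permit not required.
10. vehicles 30 ≥ 16 → Compliance Authorization not required.
11. handles hazardous materials; vehicles 30 ≥ 25 → exempt from Nonprofit License.
12. is a registered nonprofit → Nonprofit License required.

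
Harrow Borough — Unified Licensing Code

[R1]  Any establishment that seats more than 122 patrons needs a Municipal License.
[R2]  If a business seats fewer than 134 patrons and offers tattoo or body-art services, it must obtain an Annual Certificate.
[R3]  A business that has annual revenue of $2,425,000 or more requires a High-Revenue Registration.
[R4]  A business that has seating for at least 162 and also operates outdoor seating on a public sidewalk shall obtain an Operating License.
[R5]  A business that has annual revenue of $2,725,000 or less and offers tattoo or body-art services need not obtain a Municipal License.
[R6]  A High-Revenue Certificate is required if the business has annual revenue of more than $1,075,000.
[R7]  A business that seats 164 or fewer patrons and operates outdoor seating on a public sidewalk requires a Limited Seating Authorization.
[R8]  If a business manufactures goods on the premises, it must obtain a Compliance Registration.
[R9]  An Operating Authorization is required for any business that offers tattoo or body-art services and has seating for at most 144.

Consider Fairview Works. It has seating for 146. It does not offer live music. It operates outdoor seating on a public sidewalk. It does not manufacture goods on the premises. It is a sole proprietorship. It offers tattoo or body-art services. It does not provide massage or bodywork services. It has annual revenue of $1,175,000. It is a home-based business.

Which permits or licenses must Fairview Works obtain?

[R1] seating 146 > 122 → Municipal License required.
[R2] seating 146 ≥ 134; offers tattoo or body-art services → Annual Certificate not required.
[R3] revenue $1,175,000 < $2,425,000 → High-Revenue Registration not required.
[R4] seating 146 < 162; operates outdoor seating on a public sidewalk → Operating License not required.
[R5] revenue $1,175,000 ≤ $2,725,000; offers tattoo or body-art services → exempt from Municipal License.
[R6] revenue $1,175,000 > $1,075,000 → High-Revenue Certificate required.
[R7] seating 146 ≤ 164; operates outdoor seating on a public sidewalk → Limited Seating Authorization required.
[R8] does not manufacture goods on the premises → Compliance Registration not required.
[R9] offers tattoo or body-art services; seating 146 > 144 → Operating Authorization not required.

High-Revenue Certificate, Limited Seating Authorization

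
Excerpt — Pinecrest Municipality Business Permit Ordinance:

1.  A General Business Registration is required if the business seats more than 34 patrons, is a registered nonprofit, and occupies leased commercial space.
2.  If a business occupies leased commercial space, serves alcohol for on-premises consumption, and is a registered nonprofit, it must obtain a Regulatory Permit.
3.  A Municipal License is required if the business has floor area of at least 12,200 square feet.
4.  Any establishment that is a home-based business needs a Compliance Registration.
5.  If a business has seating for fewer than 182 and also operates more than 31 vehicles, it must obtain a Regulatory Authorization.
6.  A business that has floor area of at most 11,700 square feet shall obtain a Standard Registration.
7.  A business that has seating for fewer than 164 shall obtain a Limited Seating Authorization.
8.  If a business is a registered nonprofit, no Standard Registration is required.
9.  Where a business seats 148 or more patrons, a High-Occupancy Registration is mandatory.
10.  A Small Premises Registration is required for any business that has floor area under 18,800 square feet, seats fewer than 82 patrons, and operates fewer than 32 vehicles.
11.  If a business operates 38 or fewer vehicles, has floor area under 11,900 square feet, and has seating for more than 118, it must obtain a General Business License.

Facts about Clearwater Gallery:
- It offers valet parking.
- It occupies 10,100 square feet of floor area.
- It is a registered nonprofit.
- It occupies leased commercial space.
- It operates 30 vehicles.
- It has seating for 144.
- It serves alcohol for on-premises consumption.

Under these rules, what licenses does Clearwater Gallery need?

General Business License, General Business Registration, Limited Seating Authorization, Regulatory Permit

1. seating 144 > 34; is a registered nonprofit; occupies leased commercial space → General Business Registration required.
2. occupies leased commercial space; serves alcohol for on-premises consumption; is a registered nonprofit → Regulatory Permit required.
3. floor area 10,100 square feet < 12,200 square feet → Municipal License not required.
4. occupies leased commercial space (not: is a home-based business) → Compliance Registration not required.
5. seating 144 < 182; vehicles 30 ≤ 31 → Regulatory Authorization not required.
6. floor area 10,100 square feet ≤ 11,700 square feet → Standard Registration required.
7. seating 144 < 164 → Limited Seating Authorization required.
8. is a registered nonprofit → exempt from Standard Registration.
9. seating 144 < 148 → High-Occupancy Registration not required.
10. floor area 10,100 square feet < 18,800 square feet; seating 144 ≥ 82; vehicles 30 < 32 → Small Premises Registration not required.
11. vehicles 30 ≤ 38; floor area 10,100 square feet < 11,900 square feet; seating 144 > 118 → General Business License required.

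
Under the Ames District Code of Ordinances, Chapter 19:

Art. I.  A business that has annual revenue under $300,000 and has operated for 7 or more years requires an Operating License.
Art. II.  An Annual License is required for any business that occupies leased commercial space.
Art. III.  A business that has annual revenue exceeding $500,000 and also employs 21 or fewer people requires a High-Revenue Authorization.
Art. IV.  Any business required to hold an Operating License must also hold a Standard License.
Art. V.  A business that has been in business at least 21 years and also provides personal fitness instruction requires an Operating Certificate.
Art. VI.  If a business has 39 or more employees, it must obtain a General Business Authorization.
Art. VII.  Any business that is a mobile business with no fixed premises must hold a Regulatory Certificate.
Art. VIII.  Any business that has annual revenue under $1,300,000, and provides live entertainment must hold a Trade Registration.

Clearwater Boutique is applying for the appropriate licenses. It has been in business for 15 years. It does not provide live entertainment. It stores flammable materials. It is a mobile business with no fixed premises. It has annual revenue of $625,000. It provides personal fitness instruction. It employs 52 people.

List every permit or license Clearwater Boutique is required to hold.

General Business Authorization, Regulatory Certificate

Art. I. revenue $625,000 ≥ $300,000; years in business 15 ≥ 7 → Operating License not required.
Art. II. is a mobile business with no fixed premises (not: occupies leased commercial space) → Annual License not required.
Art. III. revenue $625,000 > $500,000; employees 52 > 21 → High-Revenue Authorization not required.
Art. IV. Operating License is not required → no effect.
Art. V. years in business 15 < 21; provides personal fitness instruction → Operating Certificate not required.
Art. VI. employees 52 ≥ 39 → General Business Authorization required.
Art. VII. is a mobile business with no fixed premises → Regulatory Certificate required.
Art. VIII. revenue $625,000 < $1,300,000; does not provide live entertainment → Trade Registration not required.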